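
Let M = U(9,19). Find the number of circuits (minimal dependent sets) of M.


In U(9,19), circuits are the (10)-element subsets.
Any set of 10 elements is dependent, and removing any one element gives
an independent set of size 9, so it is a minimal dependent set.
Number of circuits = C(19,10) = 92378.

92378


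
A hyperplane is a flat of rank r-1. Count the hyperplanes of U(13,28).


Hyperplanes of U(13,28) are flats of rank 12.
In a uniform matroid, these are exactly the (12)-element subsets.
Count = (28 choose 12) = 30421755.

30421755


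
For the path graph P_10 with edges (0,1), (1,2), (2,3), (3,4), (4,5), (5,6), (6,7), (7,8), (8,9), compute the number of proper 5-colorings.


P(P_10, k) = k * (k-1)^(9).
P(5) = 5 * 4^9 = 5 * 262144 = 1310720.

1310720


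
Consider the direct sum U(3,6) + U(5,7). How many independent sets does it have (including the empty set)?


For a direct sum, |I(M1+M2)| = |I(M1)| * |I(M2)|.
|I(U(3,6))| = sum C(6,k) for k=0..3 = 42.
|I(U(5,7))| = sum C(7,k) for k=0..5 = 120.
Total = 42 * 120 = 5040.

5040


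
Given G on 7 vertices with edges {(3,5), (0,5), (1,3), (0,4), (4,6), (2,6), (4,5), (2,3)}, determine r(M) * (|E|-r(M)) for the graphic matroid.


r(M) = |V| - c = 7 - 1 = 6.
nullity = |E| - r(M) = 8 - 6 = 2.
Product = 6 * 2 = 12.

12


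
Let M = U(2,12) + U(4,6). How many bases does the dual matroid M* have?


(M1+M2)* = M1* + M2*.
M1* = U(10,12), bases: C(12,10) = 66.
M2* = U(2,6), bases: C(6,2) = 15.
|B(M*)| = 66 * 15 = 990.

990


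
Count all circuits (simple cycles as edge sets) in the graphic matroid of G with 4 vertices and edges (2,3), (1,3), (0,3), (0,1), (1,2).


A circuit in a graphic matroid = edge set of a simple cycle.
G has 4 vertices and 5 edges.
Enumerating all minimal edge subsets forming cycles...
Total circuits found: 3.

3


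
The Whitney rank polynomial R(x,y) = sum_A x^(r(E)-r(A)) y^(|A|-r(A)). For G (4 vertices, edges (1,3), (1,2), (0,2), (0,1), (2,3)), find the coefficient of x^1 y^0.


R(x,y) = sum over A in 2^E of x^(r(E)-r(A)) * y^(|A|-r(A)).
G has 4 vertices, 5 edges. r(E) = 3.
Enumerate all 2^5 = 32 subsets.
Count subsets with r(E)-r(A)=1 and |A|-r(A)=0: 10.

10


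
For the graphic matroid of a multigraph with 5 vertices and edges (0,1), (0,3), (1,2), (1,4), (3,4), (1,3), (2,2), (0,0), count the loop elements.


In a graphic matroid, a loop is a self-loop edge (u,u) with rank 0.
Examining all 8 edges for self-loops...
Self-loops found: (2,2), (0,0)
Number of loops = 2.

2


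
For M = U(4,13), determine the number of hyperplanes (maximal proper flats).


Hyperplanes of U(4,13) are flats of rank 3.
In a uniform matroid, these are exactly the (3)-element subsets.
Count = C(13,3) = 13! / (3! * 10!) = 286.

286


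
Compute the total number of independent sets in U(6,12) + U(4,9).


For a direct sum, |I(M1+M2)| = |I(M1)| * |I(M2)|.
|I(U(6,12))| = sum C(12,k) for k=0..6 = 2510.
|I(U(4,9))| = sum C(9,k) for k=0..4 = 256.
Total = 2510 * 256 = 642560.

642560


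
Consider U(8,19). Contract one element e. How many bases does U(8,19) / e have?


Contracting e from U(8,19) gives U(7,18).
Bases of U(7,18) = C(18,7) = 18! / (7! * 11!) = 31824.

31824


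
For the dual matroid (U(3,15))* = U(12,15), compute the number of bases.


The dual of U(r,n) is U(n-r, n) = U(12,15).
Bases of U(12,15) are all (12)-element subsets.
|B(M*)| = (15 choose 12) = 455.

455


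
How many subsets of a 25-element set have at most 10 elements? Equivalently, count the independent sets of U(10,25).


Independent sets of U(10,25) are all subsets of size <= 10.
Count = C(25,0) + C(25,1) + C(25,2) + C(25,3) + C(25,4) + C(25,5) + C(25,6) + C(25,7) + C(25,8) + C(25,9) + C(25,10)
     = 1 + 25 + 300 + 2300 + 12650 + 53130 + 177100 + 480700 + 1081575 + 2042975 + 3268760
     = 7119516.

7119516


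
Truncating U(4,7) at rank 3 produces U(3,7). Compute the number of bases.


Truncating U(4,7) to rank 3 gives U(3,7).
Bases of U(3,7) are all 3-element subsets of 7 elements.
Number of bases = C(7,3) = 7! / (3! * 4!) = 35.

35


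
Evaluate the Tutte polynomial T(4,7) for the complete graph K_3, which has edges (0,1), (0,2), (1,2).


T(K_3; x,y) = x^2 + x + y.
T(4,7) = 16 + 4 + 7 = 27.

27


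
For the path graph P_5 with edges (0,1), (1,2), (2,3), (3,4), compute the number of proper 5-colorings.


P(P_5, k) = k * (k-1)^(4).
P(5) = 5 * 4^4 = 5 * 256 = 1280.

1280


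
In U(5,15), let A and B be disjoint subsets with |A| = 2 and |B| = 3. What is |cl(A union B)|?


|A union B| = 2 + 3 = 5 (disjoint).
In U(5,15), cl(S) = S if |S| < 5, else cl(S) = E.
Since 5 >= 5, cl(A union B) = E.
|cl(A union B)| = 15.

15


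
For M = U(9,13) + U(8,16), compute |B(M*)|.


(M1+M2)* = M1* + M2*.
M1* = U(4,13), bases: C(13,4) = 715.
M2* = U(8,16), bases: C(16,8) = 12870.
|B(M*)| = 715 * 12870 = 9202050.

9202050


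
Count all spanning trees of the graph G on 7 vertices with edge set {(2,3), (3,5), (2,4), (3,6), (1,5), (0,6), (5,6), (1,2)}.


By Kirchhoff's matrix tree theorem, the number of spanning trees equals
the determinant of any cofactor of the Laplacian matrix L.
G has 7 vertices and 8 edges.
Computing the (6 x 6) cofactor determinant gives 11.

11


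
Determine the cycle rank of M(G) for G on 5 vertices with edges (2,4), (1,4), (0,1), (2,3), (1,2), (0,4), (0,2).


Cycle rank (nullity) = |E| - r(M) = |E| - (|V| - c).
|E| = 7, |V| = 5, c = 1.
Nullity = 7 - (5 - 1) = 7 - 4 = 3.

3


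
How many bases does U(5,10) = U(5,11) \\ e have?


Deleting e from U(5,11) gives U(5,10) since n > r.
Bases of U(5,10) = C(10,5) = 252.

252


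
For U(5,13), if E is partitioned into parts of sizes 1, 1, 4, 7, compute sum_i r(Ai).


r(Ai) = min(|Ai|, 5) for each part.
Sum = min(1,5) + min(1,5) + min(4,5) + min(7,5)
    = 1 + 1 + 4 + 5
    = 11.

11


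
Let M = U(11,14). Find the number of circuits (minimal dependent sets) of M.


In U(11,14), circuits are the (12)-element subsets.
Any set of 12 elements is dependent, and removing any one element gives
an independent set of size 11, so it is a minimal dependent set.
Number of circuits = (14 choose 12) = 91.

91


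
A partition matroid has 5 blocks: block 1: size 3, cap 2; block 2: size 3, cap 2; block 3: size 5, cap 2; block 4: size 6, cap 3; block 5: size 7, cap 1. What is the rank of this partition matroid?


Rank of a partition matroid = sum of min(|Si|, ci) for each block.
= min(3,2) + min(3,2) + min(5,2) + min(6,3) + min(7,1)
= 2 + 2 + 2 + 3 + 1
= 10.

10


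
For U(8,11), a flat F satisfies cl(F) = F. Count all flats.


Flats of U(8,11): every subset of size < 8 is a flat, plus E itself.
Count = C(11,0) + C(11,1) + C(11,2) + C(11,3) + C(11,4) + C(11,5) + C(11,6) + C(11,7) + 1
     = 1 + 11 + 55 + 165 + 330 + 462 + 462 + 330 + 1
     = 1817.

1817


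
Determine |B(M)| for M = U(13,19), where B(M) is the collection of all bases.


Bases of U(13,19) are all 13-element subsets of the 19-element ground set.
Number of bases = C(19,13).
C(19,13) = 27132.

27132


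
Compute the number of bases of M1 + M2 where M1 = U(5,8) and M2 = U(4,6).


Bases of a direct sum M1 + M2: |B| = |B(M1)| * |B(M2)|.
|B(U(5,8))| = C(8,5) = 56.
|B(U(4,6))| = C(6,4) = 15.
Total bases = 56 * 15 = 840.

840


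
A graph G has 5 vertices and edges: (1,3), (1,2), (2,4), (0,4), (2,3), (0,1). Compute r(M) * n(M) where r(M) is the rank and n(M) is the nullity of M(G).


r(M) = |V| - c = 5 - 1 = 4.
nullity = |E| - r(M) = 6 - 4 = 2.
Product = 4 * 2 = 8.

8


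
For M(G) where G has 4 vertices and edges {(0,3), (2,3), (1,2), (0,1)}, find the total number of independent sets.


An independent set in a graphic matroid is an acyclic edge subset.
G has 4 vertices and 4 edges.
Enumerate all 2^4 = 16 subsets, checking for acyclicity.
Total independent sets = 15.

15


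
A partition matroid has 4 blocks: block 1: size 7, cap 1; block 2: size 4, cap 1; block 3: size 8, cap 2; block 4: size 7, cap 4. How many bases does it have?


A basis picks exactly ci elements from block i.
Number of bases = product of C(|Si|, ci).
= C(7,1) * C(4,1) * C(8,2) * C(7,4)
= 7 * 4 * 28 * 35
= 27440.

27440


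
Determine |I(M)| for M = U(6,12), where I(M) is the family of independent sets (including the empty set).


Independent sets of U(6,12) are all subsets of size <= 6.
Count = (12 choose 0) + (12 choose 1) + (12 choose 2) + (12 choose 3) + (12 choose 4) + (12 choose 5) + (12 choose 6)
     = 1 + 12 + 66 + 220 + 495 + 792 + 924
     = 2510.

2510


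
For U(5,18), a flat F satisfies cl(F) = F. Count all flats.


Flats of U(5,18): every subset of size < 5 is a flat, plus E itself.
Count = (18 choose 0) + (18 choose 1) + (18 choose 2) + (18 choose 3) + (18 choose 4) + 1
     = 1 + 18 + 153 + 816 + 3060 + 1
     = 4049.

4049


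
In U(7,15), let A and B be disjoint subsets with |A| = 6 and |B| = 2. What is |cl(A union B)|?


|A union B| = 6 + 2 = 8 (disjoint).
In U(7,15), cl(S) = S if |S| < 7, else cl(S) = E.
Since 8 >= 7, cl(A union B) = E.
|cl(A union B)| = 15.

15


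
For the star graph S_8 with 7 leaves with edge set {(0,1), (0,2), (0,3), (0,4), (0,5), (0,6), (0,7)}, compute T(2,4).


A star on 8 vertices is a tree with 7 edges.
T(x,y) = x^(7) for any tree.
T(2,4) = 2^7 = 128.

128


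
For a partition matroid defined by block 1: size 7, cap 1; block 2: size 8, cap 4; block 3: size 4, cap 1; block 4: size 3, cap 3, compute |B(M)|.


A basis picks exactly ci elements from block i.
Number of bases = product of C(|Si|, ci).
= C(7,1) * C(8,4) * C(4,1) * C(3,3)
= 7 * 70 * 4 * 1
= 1960.

1960


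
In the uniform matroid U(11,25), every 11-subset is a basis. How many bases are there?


Bases of U(11,25) are all 11-element subsets of the 25-element ground set.
Number of bases = C(25,11).
(25 choose 11) = 4457400.

4457400


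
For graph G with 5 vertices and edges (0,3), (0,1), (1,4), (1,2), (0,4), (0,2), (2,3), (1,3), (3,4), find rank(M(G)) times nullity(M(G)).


r(M) = |V| - c = 5 - 1 = 4.
nullity = |E| - r(M) = 9 - 4 = 5.
Product = 4 * 5 = 20.

20


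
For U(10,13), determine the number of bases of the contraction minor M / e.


Contracting e from U(10,13) gives U(9,12).
Bases of U(9,12) = (12 choose 9) = 220.

220


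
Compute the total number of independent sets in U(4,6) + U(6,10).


For a direct sum, |I(M1+M2)| = |I(M1)| * |I(M2)|.
|I(U(4,6))| = sum C(6,k) for k=0..4 = 57.
|I(U(6,10))| = sum C(10,k) for k=0..6 = 848.
Total = 57 * 848 = 48336.

48336


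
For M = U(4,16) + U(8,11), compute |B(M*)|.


(M1+M2)* = M1* + M2*.
M1* = U(12,16), bases: C(16,12) = 1820.
M2* = U(3,11), bases: C(11,3) = 165.
|B(M*)| = 1820 * 165 = 300300.

300300


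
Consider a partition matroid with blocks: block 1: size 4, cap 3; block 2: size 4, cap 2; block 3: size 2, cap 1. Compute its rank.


Rank of a partition matroid = sum of min(|Si|, ci) for each block.
= min(4,3) + min(4,2) + min(2,1)
= 3 + 2 + 1
= 6.

6


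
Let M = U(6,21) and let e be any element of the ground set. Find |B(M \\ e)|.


Deleting e from U(6,21) gives U(6,20) since n > r.
Bases of U(6,20) = C(20,6) = 38760.

38760


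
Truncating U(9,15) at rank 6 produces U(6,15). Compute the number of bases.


Truncating U(9,15) to rank 6 gives U(6,15).
Bases of U(6,15) are all 6-element subsets of 15 elements.
Number of bases = C(15,6) = 15! / (6! * 9!) = 5005.

5005


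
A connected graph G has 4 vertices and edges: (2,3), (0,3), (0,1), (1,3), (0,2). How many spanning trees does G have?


By Kirchhoff's matrix tree theorem, the number of spanning trees equals
the determinant of any cofactor of the Laplacian matrix L.
G has 4 vertices and 5 edges.
Computing the (3 x 3) cofactor determinant gives 8.

8


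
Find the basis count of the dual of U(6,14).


The dual of U(r,n) is U(n-r, n) = U(8,14).
Bases of U(8,14) are all (8)-element subsets.
|B(M*)| = (14 choose 8) = 3003.

3003


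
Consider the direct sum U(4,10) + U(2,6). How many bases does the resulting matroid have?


Bases of a direct sum M1 + M2: |B| = |B(M1)| * |B(M2)|.
|B(U(4,10))| = C(10,4) = 210.
|B(U(2,6))| = C(6,2) = 15.
Total bases = 210 * 15 = 3150.

3150


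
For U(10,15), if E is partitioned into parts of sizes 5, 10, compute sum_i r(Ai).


r(Ai) = min(|Ai|, 10) for each part.
Sum = min(5,10) + min(10,10)
    = 5 + 10
    = 15.

15


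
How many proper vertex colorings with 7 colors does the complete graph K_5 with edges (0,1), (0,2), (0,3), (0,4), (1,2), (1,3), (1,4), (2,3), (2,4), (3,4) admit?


P(K_5, k) = k(k-1)(k-2)...(k-4).
P(7) = (7) * (6) * (5) * (4) * (3) = 2520.

2520


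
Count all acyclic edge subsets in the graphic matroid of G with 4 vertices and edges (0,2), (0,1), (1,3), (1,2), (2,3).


An independent set in a graphic matroid is an acyclic edge subset.
G has 4 vertices and 5 edges.
Enumerate all 2^5 = 32 subsets, checking for acyclicity.
Total independent sets = 24.

24


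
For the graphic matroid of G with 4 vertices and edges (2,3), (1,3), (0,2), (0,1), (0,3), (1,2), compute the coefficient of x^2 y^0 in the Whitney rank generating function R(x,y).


R(x,y) = sum over A in 2^E of x^(r(E)-r(A)) * y^(|A|-r(A)).
G has 4 vertices, 6 edges. r(E) = 3.
Enumerate all 2^6 = 64 subsets.
Count subsets with r(E)-r(A)=2 and |A|-r(A)=0: 6.

6


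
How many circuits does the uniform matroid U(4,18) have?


In U(4,18), circuits are the (5)-element subsets.
Any set of 5 elements is dependent, and removing any one element gives
an independent set of size 4, so it is a minimal dependent set.
Number of circuits = C(18,5) = 18! / (5! * 13!) = 8568.

8568


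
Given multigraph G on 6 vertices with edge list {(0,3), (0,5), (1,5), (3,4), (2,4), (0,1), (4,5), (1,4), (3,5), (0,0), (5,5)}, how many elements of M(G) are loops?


In a graphic matroid, a loop is a self-loop edge (u,u) with rank 0.
Examining all 11 edges for self-loops...
Self-loops found: (0,0), (5,5)
Number of loops = 2.

2


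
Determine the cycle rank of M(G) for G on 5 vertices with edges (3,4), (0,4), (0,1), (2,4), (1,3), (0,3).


Cycle rank (nullity) = |E| - r(M) = |E| - (|V| - c).
|E| = 6, |V| = 5, c = 1.
Nullity = 6 - (5 - 1) = 6 - 4 = 2.

2


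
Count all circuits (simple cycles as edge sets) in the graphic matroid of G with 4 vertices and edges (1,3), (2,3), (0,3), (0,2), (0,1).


A circuit in a graphic matroid = edge set of a simple cycle.
G has 4 vertices and 5 edges.
Enumerating all minimal edge subsets forming cycles...
Total circuits found: 3.

3


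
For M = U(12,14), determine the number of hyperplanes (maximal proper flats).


Hyperplanes of U(12,14) are flats of rank 11.
In a uniform matroid, these are exactly the (11)-element subsets.
Count = (14 choose 11) = 364.

364


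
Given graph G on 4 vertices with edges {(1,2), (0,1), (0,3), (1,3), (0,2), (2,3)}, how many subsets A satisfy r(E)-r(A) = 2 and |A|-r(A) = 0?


R(x,y) = sum over A in 2^E of x^(r(E)-r(A)) * y^(|A|-r(A)).
G has 4 vertices, 6 edges. r(E) = 3.
Enumerate all 2^6 = 64 subsets.
Count subsets with r(E)-r(A)=2 and |A|-r(A)=0: 6.

6


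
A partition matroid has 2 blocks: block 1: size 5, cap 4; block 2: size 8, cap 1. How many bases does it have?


A basis picks exactly ci elements from block i.
Number of bases = product of C(|Si|, ci).
= C(5,4) * C(8,1)
= 5 * 8
= 40.

40


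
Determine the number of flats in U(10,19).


Flats of U(10,19): every subset of size < 10 is a flat, plus E itself.
Count = C(19,0) + C(19,1) + C(19,2) + C(19,3) + C(19,4) + C(19,5) + C(19,6) + C(19,7) + C(19,8) + C(19,9) + 1
     = 1 + 19 + 171 + 969 + 3876 + 11628 + 27132 + 50388 + 75582 + 92378 + 1
     = 262145.

262145


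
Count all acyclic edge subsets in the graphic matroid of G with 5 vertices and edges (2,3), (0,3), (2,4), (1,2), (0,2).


An independent set in a graphic matroid is an acyclic edge subset.
G has 5 vertices and 5 edges.
Enumerate all 2^5 = 32 subsets, checking for acyclicity.
Total independent sets = 28.

28


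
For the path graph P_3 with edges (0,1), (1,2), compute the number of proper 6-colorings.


P(P_3, k) = k * (k-1)^(2).
P(6) = 6 * 5^2 = 6 * 25 = 150.

150


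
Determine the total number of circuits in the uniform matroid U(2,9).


In U(2,9), circuits are the (3)-element subsets.
Any set of 3 elements is dependent, and removing any one element gives
an independent set of size 2, so it is a minimal dependent set.
Number of circuits = C(9,3) = 9! / (3! * 6!) = 84.

84


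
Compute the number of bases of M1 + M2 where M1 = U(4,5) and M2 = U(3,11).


Bases of a direct sum M1 + M2: |B| = |B(M1)| * |B(M2)|.
|B(U(4,5))| = C(5,4) = 5.
|B(U(3,11))| = C(11,3) = 165.
Total bases = 5 * 165 = 825.

825


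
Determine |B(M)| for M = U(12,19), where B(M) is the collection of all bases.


Bases of U(12,19) are all 12-element subsets of the 19-element ground set.
Number of bases = C(19,12).
C(19,12) = 19! / (12! * 7!) = 50388.

50388


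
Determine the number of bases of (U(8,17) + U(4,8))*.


(M1+M2)* = M1* + M2*.
M1* = U(9,17), bases: C(17,9) = 24310.
M2* = U(4,8), bases: C(8,4) = 70.
|B(M*)| = 24310 * 70 = 1701700.

1701700


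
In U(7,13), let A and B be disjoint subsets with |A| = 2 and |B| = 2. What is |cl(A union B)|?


|A union B| = 2 + 2 = 4 (disjoint).
In U(7,13), cl(S) = S if |S| < 7, else cl(S) = E.
Since 4 < 7, cl(A union B) = A union B.
|cl(A union B)| = 4.

4


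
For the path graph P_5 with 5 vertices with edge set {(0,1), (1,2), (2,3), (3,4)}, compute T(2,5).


A path on 5 vertices is a tree with 4 edges.
T(x,y) = x^(4) for any tree.
T(2,5) = 2^4 = 16.

16


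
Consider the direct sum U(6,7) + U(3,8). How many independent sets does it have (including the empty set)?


For a direct sum, |I(M1+M2)| = |I(M1)| * |I(M2)|.
|I(U(6,7))| = sum C(7,k) for k=0..6 = 127.
|I(U(3,8))| = sum C(8,k) for k=0..3 = 93.
Total = 127 * 93 = 11811.

11811


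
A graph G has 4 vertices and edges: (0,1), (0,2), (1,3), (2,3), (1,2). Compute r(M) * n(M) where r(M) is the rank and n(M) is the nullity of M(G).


r(M) = |V| - c = 4 - 1 = 3.
nullity = |E| - r(M) = 5 - 3 = 2.
Product = 3 * 2 = 6.

6


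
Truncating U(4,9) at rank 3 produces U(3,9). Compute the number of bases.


Truncating U(4,9) to rank 3 gives U(3,9).
Bases of U(3,9) are all 3-element subsets of 9 elements.
Number of bases = C(9,3) = (9 * 8 * 7) / (1 * 2 * 3) = 84.

84


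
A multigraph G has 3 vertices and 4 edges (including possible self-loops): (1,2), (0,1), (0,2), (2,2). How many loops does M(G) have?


In a graphic matroid, a loop is a self-loop edge (u,u) with rank 0.
Examining all 4 edges for self-loops...
Self-loops found: (2,2)
Number of loops = 1.

1


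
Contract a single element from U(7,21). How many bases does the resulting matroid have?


Contracting e from U(7,21) gives U(6,20).
Bases of U(6,20) = (20 choose 6) = 38760.

38760


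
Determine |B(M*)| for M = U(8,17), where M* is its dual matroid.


The dual of U(r,n) is U(n-r, n) = U(9,17).
Bases of U(9,17) are all (9)-element subsets.
|B(M*)| = (17 choose 9) = 24310.

24310


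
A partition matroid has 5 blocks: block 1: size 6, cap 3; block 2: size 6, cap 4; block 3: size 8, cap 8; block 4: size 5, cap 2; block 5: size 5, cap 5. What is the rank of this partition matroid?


Rank of a partition matroid = sum of min(|Si|, ci) for each block.
= min(6,3) + min(6,4) + min(8,8) + min(5,2) + min(5,5)
= 3 + 4 + 8 + 2 + 5
= 22.

22


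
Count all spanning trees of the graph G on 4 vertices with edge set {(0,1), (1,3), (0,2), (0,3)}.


By Kirchhoff's matrix tree theorem, the number of spanning trees equals
the determinant of any cofactor of the Laplacian matrix L.
G has 4 vertices and 4 edges.
Computing the (3 x 3) cofactor determinant gives 3.

3


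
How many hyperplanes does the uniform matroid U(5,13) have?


Hyperplanes of U(5,13) are flats of rank 4.
In a uniform matroid, these are exactly the (4)-element subsets.
Count = C(13,4) = 13! / (4! * 9!) = 715.

715


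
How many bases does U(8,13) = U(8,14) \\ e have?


Deleting e from U(8,14) gives U(8,13) since n > r.
Bases of U(8,13) = C(13,8) = 1287.

1287


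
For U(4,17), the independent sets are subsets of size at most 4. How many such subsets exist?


Independent sets of U(4,17) are all subsets of size <= 4.
Count = (17 choose 0) + (17 choose 1) + (17 choose 2) + (17 choose 3) + (17 choose 4)
     = 1 + 17 + 136 + 680 + 2380
     = 3214.

3214


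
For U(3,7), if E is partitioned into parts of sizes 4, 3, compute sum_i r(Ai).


r(Ai) = min(|Ai|, 3) for each part.
Sum = min(4,3) + min(3,3)
    = 3 + 3
    = 6.

6


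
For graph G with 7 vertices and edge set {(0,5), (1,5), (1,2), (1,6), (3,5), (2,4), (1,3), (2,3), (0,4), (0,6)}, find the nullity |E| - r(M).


Cycle rank (nullity) = |E| - r(M) = |E| - (|V| - c).
|E| = 10, |V| = 7, c = 1.
Nullity = 10 - (7 - 1) = 10 - 6 = 4.

4


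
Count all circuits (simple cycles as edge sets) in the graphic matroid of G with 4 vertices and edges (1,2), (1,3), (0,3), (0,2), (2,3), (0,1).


A circuit in a graphic matroid = edge set of a simple cycle.
G has 4 vertices and 6 edges.
Enumerating all minimal edge subsets forming cycles...
Total circuits found: 7.

7


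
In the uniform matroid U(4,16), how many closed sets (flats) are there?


Flats of U(4,16): every subset of size < 4 is a flat, plus E itself.
Count = C(16,0) + C(16,1) + C(16,2) + C(16,3) + 1
     = 1 + 16 + 120 + 560 + 1
     = 698.

698


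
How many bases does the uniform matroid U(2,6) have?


Bases of U(2,6) are all 2-element subsets of the 6-element ground set.
Number of bases = C(6,2).
C(6,2) = 6! / (2! * 4!) = 15.

15


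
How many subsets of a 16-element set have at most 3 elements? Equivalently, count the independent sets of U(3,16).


Independent sets of U(3,16) are all subsets of size <= 3.
Count = C(16,0) + C(16,1) + C(16,2) + C(16,3)
     = 1 + 16 + 120 + 560
     = 697.

697


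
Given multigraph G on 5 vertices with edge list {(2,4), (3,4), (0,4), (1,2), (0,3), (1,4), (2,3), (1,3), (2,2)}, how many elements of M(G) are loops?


In a graphic matroid, a loop is a self-loop edge (u,u) with rank 0.
Examining all 9 edges for self-loops...
Self-loops found: (2,2)
Number of loops = 1.

1


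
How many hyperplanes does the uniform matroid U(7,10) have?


Hyperplanes of U(7,10) are flats of rank 6.
In a uniform matroid, these are exactly the (6)-element subsets.
Count = C(10,6) = 10! / (6! * 4!) = 210.

210


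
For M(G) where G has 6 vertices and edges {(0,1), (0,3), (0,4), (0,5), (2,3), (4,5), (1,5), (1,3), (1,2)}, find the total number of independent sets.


An independent set in a graphic matroid is an acyclic edge subset.
G has 6 vertices and 9 edges.
Enumerate all 2^9 = 512 subsets, checking for acyclicity.
Total independent sets = 280.

280


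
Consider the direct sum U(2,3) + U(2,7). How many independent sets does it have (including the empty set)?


For a direct sum, |I(M1+M2)| = |I(M1)| * |I(M2)|.
|I(U(2,3))| = sum C(3,k) for k=0..2 = 7.
|I(U(2,7))| = sum C(7,k) for k=0..2 = 29.
Total = 7 * 29 = 203.

203


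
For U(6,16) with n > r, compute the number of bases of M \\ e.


Deleting e from U(6,16) gives U(6,15) since n > r.
Bases of U(6,15) = (15 choose 6) = 5005.

5005


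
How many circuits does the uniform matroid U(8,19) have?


In U(8,19), circuits are the (9)-element subsets.
Any set of 9 elements is dependent, and removing any one element gives
an independent set of size 8, so it is a minimal dependent set.
Number of circuits = C(19,9) = 92378.

92378


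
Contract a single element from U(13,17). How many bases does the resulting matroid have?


Contracting e from U(13,17) gives U(12,16).
Bases of U(12,16) = C(16,12) = 1820.

1820


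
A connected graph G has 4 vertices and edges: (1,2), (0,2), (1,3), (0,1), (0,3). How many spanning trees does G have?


By Kirchhoff's matrix tree theorem, the number of spanning trees equals
the determinant of any cofactor of the Laplacian matrix L.
G has 4 vertices and 5 edges.
Computing the (3 x 3) cofactor determinant gives 8.

8


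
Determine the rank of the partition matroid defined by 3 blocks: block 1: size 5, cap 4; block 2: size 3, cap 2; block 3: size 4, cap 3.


Rank of a partition matroid = sum of min(|Si|, ci) for each block.
= min(5,4) + min(3,2) + min(4,3)
= 4 + 2 + 3
= 9.

9


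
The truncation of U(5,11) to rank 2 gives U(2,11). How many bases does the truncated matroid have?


Truncating U(5,11) to rank 2 gives U(2,11).
Bases of U(2,11) are all 2-element subsets of 11 elements.
Number of bases = C(11,2) = (11 * 10) / (1 * 2) = 55.

55


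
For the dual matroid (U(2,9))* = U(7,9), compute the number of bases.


The dual of U(r,n) is U(n-r, n) = U(7,9).
Bases of U(7,9) are all (7)-element subsets.
|B(M*)| = (9 choose 7) = 36.

36


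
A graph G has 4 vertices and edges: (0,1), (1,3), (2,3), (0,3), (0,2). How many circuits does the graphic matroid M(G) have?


A circuit in a graphic matroid = edge set of a simple cycle.
G has 4 vertices and 5 edges.
Enumerating all minimal edge subsets forming cycles...
Total circuits found: 3.

3


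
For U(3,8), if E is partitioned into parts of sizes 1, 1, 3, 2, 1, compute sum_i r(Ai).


r(Ai) = min(|Ai|, 3) for each part.
Sum = min(1,3) + min(1,3) + min(3,3) + min(2,3) + min(1,3)
    = 1 + 1 + 3 + 2 + 1
    = 8.

8


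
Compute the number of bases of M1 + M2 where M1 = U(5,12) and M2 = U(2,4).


Bases of a direct sum M1 + M2: |B| = |B(M1)| * |B(M2)|.
|B(U(5,12))| = C(12,5) = 792.
|B(U(2,4))| = C(4,2) = 6.
Total bases = 792 * 6 = 4752.

4752


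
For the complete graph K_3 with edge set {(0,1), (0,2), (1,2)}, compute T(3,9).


T(K_3; x,y) = x^2 + x + y.
T(3,9) = 9 + 3 + 9 = 21.

21


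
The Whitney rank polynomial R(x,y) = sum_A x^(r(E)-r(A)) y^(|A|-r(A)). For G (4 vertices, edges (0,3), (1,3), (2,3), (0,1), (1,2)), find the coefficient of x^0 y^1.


R(x,y) = sum over A in 2^E of x^(r(E)-r(A)) * y^(|A|-r(A)).
G has 4 vertices, 5 edges. r(E) = 3.
Enumerate all 2^5 = 32 subsets.
Count subsets with r(E)-r(A)=0 and |A|-r(A)=1: 5.

5


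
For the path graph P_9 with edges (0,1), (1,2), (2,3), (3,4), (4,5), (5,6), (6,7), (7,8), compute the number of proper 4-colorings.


P(P_9, k) = k * (k-1)^(8).
P(4) = 4 * 3^8 = 4 * 6561 = 26244.

26244


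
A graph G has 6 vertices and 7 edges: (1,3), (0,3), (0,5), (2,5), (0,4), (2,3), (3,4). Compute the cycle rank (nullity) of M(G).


Cycle rank (nullity) = |E| - r(M) = |E| - (|V| - c).
|E| = 7, |V| = 6, c = 1.
Nullity = 7 - (6 - 1) = 7 - 5 = 2.

2


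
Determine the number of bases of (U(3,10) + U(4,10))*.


(M1+M2)* = M1* + M2*.
M1* = U(7,10), bases: C(10,7) = 120.
M2* = U(6,10), bases: C(10,6) = 210.
|B(M*)| = 120 * 210 = 25200.

25200


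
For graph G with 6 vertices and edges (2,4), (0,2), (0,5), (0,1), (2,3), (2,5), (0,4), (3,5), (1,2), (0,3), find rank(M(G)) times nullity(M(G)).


r(M) = |V| - c = 6 - 1 = 5.
nullity = |E| - r(M) = 10 - 5 = 5.
Product = 5 * 5 = 25.

25


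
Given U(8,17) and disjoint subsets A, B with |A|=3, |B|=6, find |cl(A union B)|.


|A union B| = 3 + 6 = 9 (disjoint).
In U(8,17), cl(S) = S if |S| < 8, else cl(S) = E.
Since 9 >= 8, cl(A union B) = E.
|cl(A union B)| = 17.

17


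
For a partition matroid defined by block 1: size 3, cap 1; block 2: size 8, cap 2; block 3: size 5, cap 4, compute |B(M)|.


A basis picks exactly ci elements from block i.
Number of bases = product of C(|Si|, ci).
= C(3,1) * C(8,2) * C(5,4)
= 3 * 28 * 5
= 420.

420


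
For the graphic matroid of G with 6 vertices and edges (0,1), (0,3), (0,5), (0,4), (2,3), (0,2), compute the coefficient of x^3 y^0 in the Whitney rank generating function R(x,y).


R(x,y) = sum over A in 2^E of x^(r(E)-r(A)) * y^(|A|-r(A)).
G has 6 vertices, 6 edges. r(E) = 5.
Enumerate all 2^6 = 64 subsets.
Count subsets with r(E)-r(A)=3 and |A|-r(A)=0: 15.

15


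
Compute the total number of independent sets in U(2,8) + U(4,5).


For a direct sum, |I(M1+M2)| = |I(M1)| * |I(M2)|.
|I(U(2,8))| = sum C(8,k) for k=0..2 = 37.
|I(U(4,5))| = sum C(5,k) for k=0..4 = 31.
Total = 37 * 31 = 1147.

1147


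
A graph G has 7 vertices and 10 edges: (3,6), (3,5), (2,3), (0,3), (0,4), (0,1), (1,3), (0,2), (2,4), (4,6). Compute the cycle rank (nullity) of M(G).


Cycle rank (nullity) = |E| - r(M) = |E| - (|V| - c).
|E| = 10, |V| = 7, c = 1.
Nullity = 10 - (7 - 1) = 10 - 6 = 4.

4


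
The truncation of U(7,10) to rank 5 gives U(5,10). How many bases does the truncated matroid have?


Truncating U(7,10) to rank 5 gives U(5,10).
Bases of U(5,10) are all 5-element subsets of 10 elements.
Number of bases = (10 choose 5) = 252.

252


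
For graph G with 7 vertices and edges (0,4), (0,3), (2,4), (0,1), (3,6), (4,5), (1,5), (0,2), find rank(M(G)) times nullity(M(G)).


r(M) = |V| - c = 7 - 1 = 6.
nullity = |E| - r(M) = 8 - 6 = 2.
Product = 6 * 2 = 12.

12


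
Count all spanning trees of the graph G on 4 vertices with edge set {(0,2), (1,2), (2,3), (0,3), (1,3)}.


By Kirchhoff's matrix tree theorem, the number of spanning trees equals
the determinant of any cofactor of the Laplacian matrix L.
G has 4 vertices and 5 edges.
Computing the (3 x 3) cofactor determinant gives 8.

8


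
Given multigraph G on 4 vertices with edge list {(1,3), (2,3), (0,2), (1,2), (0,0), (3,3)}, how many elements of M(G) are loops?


In a graphic matroid, a loop is a self-loop edge (u,u) with rank 0.
Examining all 6 edges for self-loops...
Self-loops found: (0,0), (3,3)
Number of loops = 2.

2


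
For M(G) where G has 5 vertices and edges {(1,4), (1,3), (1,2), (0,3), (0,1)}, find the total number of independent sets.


An independent set in a graphic matroid is an acyclic edge subset.
G has 5 vertices and 5 edges.
Enumerate all 2^5 = 32 subsets, checking for acyclicity.
Total independent sets = 28.

28


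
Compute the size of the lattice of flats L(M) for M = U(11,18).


Flats of U(11,18): every subset of size < 11 is a flat, plus E itself.
Count = (18 choose 0) + (18 choose 1) + (18 choose 2) + (18 choose 3) + (18 choose 4) + (18 choose 5) + (18 choose 6) + (18 choose 7) + (18 choose 8) + (18 choose 9) + (18 choose 10) + 1
     = 1 + 18 + 153 + 816 + 3060 + 8568 + 18564 + 31824 + 43758 + 48620 + 43758 + 1
     = 199141.

199141


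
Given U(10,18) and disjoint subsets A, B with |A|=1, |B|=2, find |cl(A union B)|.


|A union B| = 1 + 2 = 3 (disjoint).
In U(10,18), cl(S) = S if |S| < 10, else cl(S) = E.
Since 3 < 10, cl(A union B) = A union B.
|cl(A union B)| = 3.

3


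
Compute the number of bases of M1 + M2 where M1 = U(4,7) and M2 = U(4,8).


Bases of a direct sum M1 + M2: |B| = |B(M1)| * |B(M2)|.
|B(U(4,7))| = C(7,4) = 35.
|B(U(4,8))| = C(8,4) = 70.
Total bases = 35 * 70 = 2450.

2450


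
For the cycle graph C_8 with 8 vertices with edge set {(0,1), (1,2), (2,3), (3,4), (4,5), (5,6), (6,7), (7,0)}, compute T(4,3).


T(C_8; x,y) = x + x^2 + ... + x^(7) + y.
T(4,3) = 4^1 + 4^2 + 4^3 + 4^4 + 4^5 + 4^6 + 4^7 + 3
= 4 + 16 + 64 + 256 + 1024 + 4096 + 16384 + 3
= 21847.

21847


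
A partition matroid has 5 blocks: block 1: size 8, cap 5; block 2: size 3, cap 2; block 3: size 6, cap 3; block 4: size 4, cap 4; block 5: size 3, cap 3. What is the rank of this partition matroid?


Rank of a partition matroid = sum of min(|Si|, ci) for each block.
= min(8,5) + min(3,2) + min(6,3) + min(4,4) + min(3,3)
= 5 + 2 + 3 + 4 + 3
= 17.

17


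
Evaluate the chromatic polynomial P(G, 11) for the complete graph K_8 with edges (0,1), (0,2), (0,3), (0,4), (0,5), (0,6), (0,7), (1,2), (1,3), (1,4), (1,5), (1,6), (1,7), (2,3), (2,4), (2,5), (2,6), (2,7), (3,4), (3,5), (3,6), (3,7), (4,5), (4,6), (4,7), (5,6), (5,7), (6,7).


P(K_8, k) = k(k-1)(k-2)...(k-7).
P(11) = (11) * (10) * (9) * (8) * (7) * (6) * (5) * (4) = 6652800.

6652800


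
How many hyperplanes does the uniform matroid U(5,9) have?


Hyperplanes of U(5,9) are flats of rank 4.
In a uniform matroid, these are exactly the (4)-element subsets.
Count = C(9,4) = 9! / (4! * 5!) = 126.

126


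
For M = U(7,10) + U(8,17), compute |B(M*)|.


(M1+M2)* = M1* + M2*.
M1* = U(3,10), bases: C(10,3) = 120.
M2* = U(9,17), bases: C(17,9) = 24310.
|B(M*)| = 120 * 24310 = 2917200.

2917200


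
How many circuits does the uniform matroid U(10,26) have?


In U(10,26), circuits are the (11)-element subsets.
Any set of 11 elements is dependent, and removing any one element gives
an independent set of size 10, so it is a minimal dependent set.
Number of circuits = C(26,11) = 26! / (11! * 15!) = 7726160.

7726160


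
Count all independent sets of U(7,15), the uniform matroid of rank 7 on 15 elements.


Independent sets of U(7,15) are all subsets of size <= 7.
Count = (15 choose 0) + (15 choose 1) + (15 choose 2) + (15 choose 3) + (15 choose 4) + (15 choose 5) + (15 choose 6) + (15 choose 7)
     = 1 + 15 + 105 + 455 + 1365 + 3003 + 5005 + 6435
     = 16384.

16384


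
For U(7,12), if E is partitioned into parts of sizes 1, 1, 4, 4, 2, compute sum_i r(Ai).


r(Ai) = min(|Ai|, 7) for each part.
Sum = min(1,7) + min(1,7) + min(4,7) + min(4,7) + min(2,7)
    = 1 + 1 + 4 + 4 + 2
    = 12.

12


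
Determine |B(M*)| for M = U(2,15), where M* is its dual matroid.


The dual of U(r,n) is U(n-r, n) = U(13,15).
Bases of U(13,15) are all (13)-element subsets.
|B(M*)| = C(15,13) = 15! / (13! * 2!) = 105.

105


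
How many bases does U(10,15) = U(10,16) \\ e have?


Deleting e from U(10,16) gives U(10,15) since n > r.
Bases of U(10,15) = C(15,10) = 15! / (10! * 5!) = 3003.

3003


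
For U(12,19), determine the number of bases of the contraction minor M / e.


Contracting e from U(12,19) gives U(11,18).
Bases of U(11,18) = C(18,11) = 18! / (11! * 7!) = 31824.

31824


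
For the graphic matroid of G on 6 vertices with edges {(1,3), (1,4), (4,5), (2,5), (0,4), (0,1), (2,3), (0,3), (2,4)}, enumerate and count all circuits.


A circuit in a graphic matroid = edge set of a simple cycle.
G has 6 vertices and 9 edges.
Enumerating all minimal edge subsets forming cycles...
Total circuits found: 12.

12


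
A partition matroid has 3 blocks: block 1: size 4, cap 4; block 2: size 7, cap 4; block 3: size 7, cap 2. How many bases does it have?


A basis picks exactly ci elements from block i.
Number of bases = product of C(|Si|, ci).
= C(4,4) * C(7,4) * C(7,2)
= 1 * 35 * 21
= 735.

735


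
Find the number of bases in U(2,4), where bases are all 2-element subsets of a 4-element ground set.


Bases of U(2,4) are all 2-element subsets of the 4-element ground set.
Number of bases = C(4,2).
C(4,2) = 4! / (2! * 2!) = 6.

6


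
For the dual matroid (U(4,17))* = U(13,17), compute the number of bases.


The dual of U(r,n) is U(n-r, n) = U(13,17).
Bases of U(13,17) are all (13)-element subsets.
|B(M*)| = (17 choose 13) = 2380.

2380


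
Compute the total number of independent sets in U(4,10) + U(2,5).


For a direct sum, |I(M1+M2)| = |I(M1)| * |I(M2)|.
|I(U(4,10))| = sum C(10,k) for k=0..4 = 386.
|I(U(2,5))| = sum C(5,k) for k=0..2 = 16.
Total = 386 * 16 = 6176.

6176


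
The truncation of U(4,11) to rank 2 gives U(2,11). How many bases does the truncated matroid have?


Truncating U(4,11) to rank 2 gives U(2,11).
Bases of U(2,11) are all 2-element subsets of 11 elements.
Number of bases = C(11,2) = (11 * 10) / (1 * 2) = 55.

55


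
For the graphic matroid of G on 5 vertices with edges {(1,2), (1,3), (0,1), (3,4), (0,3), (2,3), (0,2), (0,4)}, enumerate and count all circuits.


A circuit in a graphic matroid = edge set of a simple cycle.
G has 5 vertices and 8 edges.
Enumerating all minimal edge subsets forming cycles...
Total circuits found: 12.

12


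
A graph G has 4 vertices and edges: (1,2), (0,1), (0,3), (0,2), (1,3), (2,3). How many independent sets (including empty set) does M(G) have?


An independent set in a graphic matroid is an acyclic edge subset.
G has 4 vertices and 6 edges.
Enumerate all 2^6 = 64 subsets, checking for acyclicity.
Total independent sets = 38.

38


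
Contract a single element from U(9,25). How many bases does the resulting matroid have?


Contracting e from U(9,25) gives U(8,24).
Bases of U(8,24) = (24 choose 8) = 735471.

735471


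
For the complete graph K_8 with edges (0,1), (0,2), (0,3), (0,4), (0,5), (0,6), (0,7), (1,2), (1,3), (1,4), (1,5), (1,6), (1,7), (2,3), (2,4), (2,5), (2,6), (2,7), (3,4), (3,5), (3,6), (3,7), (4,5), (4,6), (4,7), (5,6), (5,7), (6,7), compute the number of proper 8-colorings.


P(K_8, k) = k(k-1)(k-2)...(k-7).
P(8) = (8) * (7) * (6) * (5) * (4) * (3) * (2) * (1) = 40320.

40320


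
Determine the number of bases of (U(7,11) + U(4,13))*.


(M1+M2)* = M1* + M2*.
M1* = U(4,11), bases: C(11,4) = 330.
M2* = U(9,13), bases: C(13,9) = 715.
|B(M*)| = 330 * 715 = 235950.

235950


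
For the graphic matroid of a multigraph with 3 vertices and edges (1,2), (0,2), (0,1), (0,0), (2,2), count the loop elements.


In a graphic matroid, a loop is a self-loop edge (u,u) with rank 0.
Examining all 5 edges for self-loops...
Self-loops found: (0,0), (2,2)
Number of loops = 2.

2


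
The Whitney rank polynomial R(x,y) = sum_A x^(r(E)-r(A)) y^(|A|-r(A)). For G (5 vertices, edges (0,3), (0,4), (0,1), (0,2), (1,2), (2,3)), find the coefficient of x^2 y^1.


R(x,y) = sum over A in 2^E of x^(r(E)-r(A)) * y^(|A|-r(A)).
G has 5 vertices, 6 edges. r(E) = 4.
Enumerate all 2^6 = 64 subsets.
Count subsets with r(E)-r(A)=2 and |A|-r(A)=1: 2.

2


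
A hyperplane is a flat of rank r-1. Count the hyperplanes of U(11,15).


Hyperplanes of U(11,15) are flats of rank 10.
In a uniform matroid, these are exactly the (10)-element subsets.
Count = C(15,10) = 3003.

3003


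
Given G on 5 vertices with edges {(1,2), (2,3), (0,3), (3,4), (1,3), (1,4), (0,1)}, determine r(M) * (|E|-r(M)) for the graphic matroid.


r(M) = |V| - c = 5 - 1 = 4.
nullity = |E| - r(M) = 7 - 4 = 3.
Product = 4 * 3 = 12.

12


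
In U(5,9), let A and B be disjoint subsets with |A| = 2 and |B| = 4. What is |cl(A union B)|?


|A union B| = 2 + 4 = 6 (disjoint).
In U(5,9), cl(S) = S if |S| < 5, else cl(S) = E.
Since 6 >= 5, cl(A union B) = E.
|cl(A union B)| = 9.

9


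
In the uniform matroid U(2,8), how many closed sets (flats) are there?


Flats of U(2,8): every subset of size < 2 is a flat, plus E itself.
Count = (8 choose 0) + (8 choose 1) + 1
     = 1 + 8 + 1
     = 10.

10


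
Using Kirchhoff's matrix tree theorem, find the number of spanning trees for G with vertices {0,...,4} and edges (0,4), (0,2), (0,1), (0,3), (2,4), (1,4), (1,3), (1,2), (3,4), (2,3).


By Kirchhoff's matrix tree theorem, the number of spanning trees equals
the determinant of any cofactor of the Laplacian matrix L.
G has 5 vertices and 10 edges.
Computing the (4 x 4) cofactor determinant gives 125.

125


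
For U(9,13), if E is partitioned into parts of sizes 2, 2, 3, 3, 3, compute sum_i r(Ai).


r(Ai) = min(|Ai|, 9) for each part.
Sum = min(2,9) + min(2,9) + min(3,9) + min(3,9) + min(3,9)
    = 2 + 2 + 3 + 3 + 3
    = 13.

13


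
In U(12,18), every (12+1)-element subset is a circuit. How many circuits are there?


In U(12,18), circuits are the (13)-element subsets.
Any set of 13 elements is dependent, and removing any one element gives
an independent set of size 12, so it is a minimal dependent set.
Number of circuits = C(18,13) = 8568.

8568


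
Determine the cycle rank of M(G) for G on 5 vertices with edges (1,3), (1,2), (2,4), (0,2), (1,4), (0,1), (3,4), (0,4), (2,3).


Cycle rank (nullity) = |E| - r(M) = |E| - (|V| - c).
|E| = 9, |V| = 5, c = 1.
Nullity = 9 - (5 - 1) = 9 - 4 = 5.

5
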